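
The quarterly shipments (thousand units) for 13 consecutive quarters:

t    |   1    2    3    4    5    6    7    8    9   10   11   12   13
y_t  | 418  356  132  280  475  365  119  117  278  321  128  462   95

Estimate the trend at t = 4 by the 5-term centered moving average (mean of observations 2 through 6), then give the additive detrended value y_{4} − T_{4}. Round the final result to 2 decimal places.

Trend T_4 = (356 + 132 + 280 + 475 + 365) / 5 = 1608/5 = 321.6000
Detrended value: 280 − 321.6000 = -41.60

-41.60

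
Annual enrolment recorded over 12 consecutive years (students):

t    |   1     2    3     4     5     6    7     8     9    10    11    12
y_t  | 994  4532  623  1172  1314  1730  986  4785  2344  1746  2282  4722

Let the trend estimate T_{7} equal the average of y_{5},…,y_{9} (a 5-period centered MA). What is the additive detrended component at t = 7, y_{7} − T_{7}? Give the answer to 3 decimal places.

Trend T_7 = (1314 + 1730 + 986 + 4785 + 2344) / 5 = 11159/5 = 2231.80000
Detrended value: 986 − 2231.80000 = -1245.800

-1245.800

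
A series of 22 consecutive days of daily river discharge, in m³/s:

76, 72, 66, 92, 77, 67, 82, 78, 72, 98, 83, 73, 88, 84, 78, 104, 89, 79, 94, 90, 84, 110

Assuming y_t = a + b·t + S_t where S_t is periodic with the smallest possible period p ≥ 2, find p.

6

First differences y_{t+1} − y_t: -4, -6, 26, -15, -10, 15, -4, -6, 26, -15, -10, 15, -4, -6, …
The difference pattern repeats every 6 terms and not for any smaller step, so p = 6.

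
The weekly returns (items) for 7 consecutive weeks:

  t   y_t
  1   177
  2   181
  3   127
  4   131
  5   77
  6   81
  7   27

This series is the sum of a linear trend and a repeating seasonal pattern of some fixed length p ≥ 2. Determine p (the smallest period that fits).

First differences y_{t+1} − y_t: 4, -54, 4, -54, 4, -54, …
The difference pattern repeats every 2 terms and not for any smaller step, so p = 2.

2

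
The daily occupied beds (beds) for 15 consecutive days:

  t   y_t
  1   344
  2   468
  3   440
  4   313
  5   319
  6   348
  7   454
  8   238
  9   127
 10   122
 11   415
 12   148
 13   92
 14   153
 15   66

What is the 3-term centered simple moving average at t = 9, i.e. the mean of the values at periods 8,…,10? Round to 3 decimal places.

162.333

Sum of periods 8–10: 238 + 127 + 122 = 487
Divide by 3: 487 / 3 = 162.333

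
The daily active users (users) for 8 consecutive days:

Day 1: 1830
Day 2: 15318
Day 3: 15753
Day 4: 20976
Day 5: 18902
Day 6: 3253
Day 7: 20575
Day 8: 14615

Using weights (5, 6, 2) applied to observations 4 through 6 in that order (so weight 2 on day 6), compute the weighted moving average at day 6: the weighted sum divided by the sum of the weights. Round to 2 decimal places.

17292.15

Weighted sum: 5·20976 + 6·18902 + 2·3253 = 104880 + 113412 + 6506 = 224798
Weight total: 5 + 6 + 2 = 13
WMA = 224798 / 13 = 17292.15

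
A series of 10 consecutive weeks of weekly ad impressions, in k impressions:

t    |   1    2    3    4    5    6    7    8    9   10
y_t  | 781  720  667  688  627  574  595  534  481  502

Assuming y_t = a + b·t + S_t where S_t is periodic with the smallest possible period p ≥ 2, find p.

3

First differences y_{t+1} − y_t: -61, -53, 21, -61, -53, 21, -61, -53, …
The difference pattern repeats every 3 terms and not for any smaller step, so p = 3.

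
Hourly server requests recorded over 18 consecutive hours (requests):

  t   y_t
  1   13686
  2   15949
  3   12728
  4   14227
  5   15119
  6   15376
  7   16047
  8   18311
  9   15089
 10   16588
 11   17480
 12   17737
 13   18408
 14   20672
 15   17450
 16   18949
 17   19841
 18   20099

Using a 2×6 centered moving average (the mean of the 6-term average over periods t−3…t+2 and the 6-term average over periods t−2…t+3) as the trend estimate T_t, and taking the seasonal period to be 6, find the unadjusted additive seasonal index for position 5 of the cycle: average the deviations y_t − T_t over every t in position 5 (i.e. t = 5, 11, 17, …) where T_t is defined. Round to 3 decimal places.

Season position 5 occurs at t = 5, 11 (where T_t is defined).
t=5: T_5 = 15104.50000; y_5 − T_5 = 15119 − 15104.50000 = 14.50000
t=11: T_11 = 17465.58333; y_11 − T_11 = 17480 − 17465.58333 = 14.41667
Mean deviation: (14.50000 + 14.41667) / 2 = 14.458

14.458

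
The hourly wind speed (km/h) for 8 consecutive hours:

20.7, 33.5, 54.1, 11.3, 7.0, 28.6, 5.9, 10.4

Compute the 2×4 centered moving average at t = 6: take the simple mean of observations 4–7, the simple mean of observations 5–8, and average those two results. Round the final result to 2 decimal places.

13.09

Sum over 4–7: 11.3 + 7.0 + 28.6 + 5.9 = 52.8
Sum over 5–8: 7.0 + 28.6 + 5.9 + 10.4 = 51.9
CMA at t=6 = (52.8 + 51.9) / (2·4) = 104.7 / 8 = 13.09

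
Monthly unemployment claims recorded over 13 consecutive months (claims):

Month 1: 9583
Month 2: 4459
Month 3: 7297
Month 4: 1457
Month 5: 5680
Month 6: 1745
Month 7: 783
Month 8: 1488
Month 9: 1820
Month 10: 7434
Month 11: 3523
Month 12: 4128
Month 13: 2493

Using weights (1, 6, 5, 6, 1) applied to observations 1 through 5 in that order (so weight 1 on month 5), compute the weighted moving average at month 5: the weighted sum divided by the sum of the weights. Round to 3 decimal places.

Weighted sum: 1·9583 + 6·4459 + 5·7297 + 6·1457 + 1·5680 = 9583 + 26754 + 36485 + 8742 + 5680 = 87244
Weight total: 1 + 6 + 5 + 6 + 1 = 19
WMA = 87244 / 19 = 4591.789

4591.789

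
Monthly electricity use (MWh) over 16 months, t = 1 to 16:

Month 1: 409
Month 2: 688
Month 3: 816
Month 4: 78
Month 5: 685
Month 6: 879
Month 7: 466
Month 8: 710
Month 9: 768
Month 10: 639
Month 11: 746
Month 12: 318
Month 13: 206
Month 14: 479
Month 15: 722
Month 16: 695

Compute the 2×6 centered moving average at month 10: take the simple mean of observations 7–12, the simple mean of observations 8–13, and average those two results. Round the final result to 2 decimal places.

Sum over 7–12: 466 + 710 + 768 + 639 + 746 + 318 = 3647
Sum over 8–13: 710 + 768 + 639 + 746 + 318 + 206 = 3387
CMA at t=10 = (3647 + 3387) / (2·6) = 7034 / 12 = 586.17

586.17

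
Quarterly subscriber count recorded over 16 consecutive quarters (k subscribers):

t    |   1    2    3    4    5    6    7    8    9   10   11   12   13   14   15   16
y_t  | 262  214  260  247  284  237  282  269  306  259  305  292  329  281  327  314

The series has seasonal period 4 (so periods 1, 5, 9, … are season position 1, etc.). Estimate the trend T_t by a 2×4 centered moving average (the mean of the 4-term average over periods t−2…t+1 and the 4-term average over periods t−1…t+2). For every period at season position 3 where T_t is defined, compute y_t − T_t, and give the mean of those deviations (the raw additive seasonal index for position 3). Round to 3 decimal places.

11.458

Season position 3 occurs at t = 3, 7, 11 (where T_t is defined).
t=3: T_3 = 248.50000; y_3 − T_3 = 260 − 248.50000 = 11.50000
t=7: T_7 = 270.75000; y_7 − T_7 = 282 − 270.75000 = 11.25000
t=11: T_11 = 293.37500; y_11 − T_11 = 305 − 293.37500 = 11.62500
Mean deviation: (11.50000 + 11.25000 + 11.62500) / 3 = 11.458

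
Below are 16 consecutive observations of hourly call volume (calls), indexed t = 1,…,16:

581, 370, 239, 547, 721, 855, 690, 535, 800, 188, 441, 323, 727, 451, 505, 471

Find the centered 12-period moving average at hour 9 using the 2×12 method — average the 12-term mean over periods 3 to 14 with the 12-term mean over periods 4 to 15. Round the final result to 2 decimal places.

554.17

Sum over 3–14: 239 + 547 + 721 + 855 + 690 + 535 + 800 + 188 + 441 + 323 + 727 + 451 = 6517
Sum over 4–15: 547 + 721 + 855 + 690 + 535 + 800 + 188 + 441 + 323 + 727 + 451 + 505 = 6783
CMA at t=9 = (6517 + 6783) / (2·12) = 13300 / 24 = 554.17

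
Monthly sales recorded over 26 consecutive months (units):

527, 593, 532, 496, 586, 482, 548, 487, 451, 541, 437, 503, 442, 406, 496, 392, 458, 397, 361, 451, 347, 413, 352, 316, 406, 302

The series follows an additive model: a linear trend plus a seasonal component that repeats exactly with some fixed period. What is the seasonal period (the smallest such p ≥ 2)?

5

First differences y_{t+1} − y_t: 66, -61, -36, 90, -104, 66, -61, -36, 90, -104, 66, -61, …
The difference pattern repeats every 5 terms and not for any smaller step, so p = 5.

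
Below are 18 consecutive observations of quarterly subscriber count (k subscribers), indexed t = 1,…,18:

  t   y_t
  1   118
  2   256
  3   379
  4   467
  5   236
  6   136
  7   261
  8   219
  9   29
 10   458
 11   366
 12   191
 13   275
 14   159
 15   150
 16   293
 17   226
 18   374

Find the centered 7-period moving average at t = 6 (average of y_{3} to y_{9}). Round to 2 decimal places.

Sum of periods 3–9: 379 + 467 + 236 + 136 + 261 + 219 + 29 = 1727
Divide by 7: 1727 / 7 = 246.71

246.71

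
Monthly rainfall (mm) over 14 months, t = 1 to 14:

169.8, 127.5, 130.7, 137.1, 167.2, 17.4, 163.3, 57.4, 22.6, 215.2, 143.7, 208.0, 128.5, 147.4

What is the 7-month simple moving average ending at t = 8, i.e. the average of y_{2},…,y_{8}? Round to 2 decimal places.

114.37

Sum of periods 2–8: 127.5 + 130.7 + 137.1 + 167.2 + 17.4 + 163.3 + 57.4 = 800.6
Divide by 7: 800.6 / 7 = 114.37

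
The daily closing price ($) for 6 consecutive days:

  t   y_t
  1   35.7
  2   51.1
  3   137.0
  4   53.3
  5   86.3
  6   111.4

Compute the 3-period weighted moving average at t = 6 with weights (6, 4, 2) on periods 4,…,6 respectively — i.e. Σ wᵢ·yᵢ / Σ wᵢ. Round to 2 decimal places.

73.98

Weighted sum: 6·53.3 + 4·86.3 + 2·111.4 = 319.8 + 345.2 + 222.8 = 887.8
Weight total: 6 + 4 + 2 = 12
WMA = 887.8 / 12 = 73.98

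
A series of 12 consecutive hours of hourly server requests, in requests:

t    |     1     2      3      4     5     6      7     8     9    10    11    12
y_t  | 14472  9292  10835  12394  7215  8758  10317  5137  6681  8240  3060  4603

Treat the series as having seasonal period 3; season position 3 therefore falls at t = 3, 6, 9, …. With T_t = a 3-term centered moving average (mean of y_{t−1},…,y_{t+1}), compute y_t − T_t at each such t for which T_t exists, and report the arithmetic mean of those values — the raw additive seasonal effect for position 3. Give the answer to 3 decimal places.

Season position 3 occurs at t = 3, 6, 9 (where T_t is defined).
t=3: T_3 = 10840.33333; y_3 − T_3 = 10835 − 10840.33333 = -5.33333
t=6: T_6 = 8763.33333; y_6 − T_6 = 8758 − 8763.33333 = -5.33333
t=9: T_9 = 6686.00000; y_9 − T_9 = 6681 − 6686.00000 = -5.00000
Mean deviation: (-5.33333 + -5.33333 + -5.00000) / 3 = -5.222

-5.222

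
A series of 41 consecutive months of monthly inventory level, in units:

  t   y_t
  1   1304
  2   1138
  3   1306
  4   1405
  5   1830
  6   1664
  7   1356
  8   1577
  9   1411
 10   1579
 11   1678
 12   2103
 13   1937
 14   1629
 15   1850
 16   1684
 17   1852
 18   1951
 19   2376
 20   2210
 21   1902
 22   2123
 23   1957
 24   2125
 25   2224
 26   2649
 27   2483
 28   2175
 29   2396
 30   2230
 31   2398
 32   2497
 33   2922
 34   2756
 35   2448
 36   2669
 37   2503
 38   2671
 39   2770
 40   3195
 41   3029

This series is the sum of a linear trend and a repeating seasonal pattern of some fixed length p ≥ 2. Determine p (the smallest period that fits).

7

First differences y_{t+1} − y_t: -166, 168, 99, 425, -166, -308, 221, -166, 168, 99, 425, -166, -308, 221, -166, 168, …
The difference pattern repeats every 7 terms and not for any smaller step, so p = 7.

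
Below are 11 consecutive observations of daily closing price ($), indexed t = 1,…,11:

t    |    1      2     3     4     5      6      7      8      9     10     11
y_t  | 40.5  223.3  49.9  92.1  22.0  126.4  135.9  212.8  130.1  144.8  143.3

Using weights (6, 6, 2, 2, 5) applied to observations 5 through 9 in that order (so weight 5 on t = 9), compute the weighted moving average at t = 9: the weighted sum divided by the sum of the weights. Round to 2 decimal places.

Weighted sum: 6·22.0 + 6·126.4 + 2·135.9 + 2·212.8 + 5·130.1 = 132.0 + 758.4 + 271.8 + 425.6 + 650.5 = 2238.3
Weight total: 6 + 6 + 2 + 2 + 5 = 21
WMA = 2238.3 / 21 = 106.59

106.59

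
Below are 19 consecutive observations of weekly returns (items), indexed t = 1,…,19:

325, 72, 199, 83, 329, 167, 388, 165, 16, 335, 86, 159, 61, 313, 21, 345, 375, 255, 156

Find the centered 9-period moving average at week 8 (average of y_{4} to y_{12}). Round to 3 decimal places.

192.000

Sum of periods 4–12: 83 + 329 + 167 + 388 + 165 + 16 + 335 + 86 + 159 = 1728
Divide by 9: 1728 / 9 = 192.000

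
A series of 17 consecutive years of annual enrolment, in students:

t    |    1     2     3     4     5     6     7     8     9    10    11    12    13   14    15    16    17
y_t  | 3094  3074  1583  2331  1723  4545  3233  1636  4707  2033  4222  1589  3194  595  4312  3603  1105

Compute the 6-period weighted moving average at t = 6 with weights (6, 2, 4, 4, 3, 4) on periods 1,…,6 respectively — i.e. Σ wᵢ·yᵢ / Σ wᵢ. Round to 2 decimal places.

Weighted sum: 6·3094 + 2·3074 + 4·1583 + 4·2331 + 3·1723 + 4·4545 = 18564 + 6148 + 6332 + 9324 + 5169 + 18180 = 63717
Weight total: 6 + 2 + 4 + 4 + 3 + 4 = 23
WMA = 63717 / 23 = 2770.30

2770.30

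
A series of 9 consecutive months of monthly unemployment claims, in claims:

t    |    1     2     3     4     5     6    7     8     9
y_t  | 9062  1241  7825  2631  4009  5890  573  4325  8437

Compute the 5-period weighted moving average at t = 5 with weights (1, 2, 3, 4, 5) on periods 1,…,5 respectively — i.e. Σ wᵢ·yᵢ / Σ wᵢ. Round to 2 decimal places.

Weighted sum: 1·9062 + 2·1241 + 3·7825 + 4·2631 + 5·4009 = 9062 + 2482 + 23475 + 10524 + 20045 = 65588
Weight total: 1 + 2 + 3 + 4 + 5 = 15
WMA = 65588 / 15 = 4372.53

4372.53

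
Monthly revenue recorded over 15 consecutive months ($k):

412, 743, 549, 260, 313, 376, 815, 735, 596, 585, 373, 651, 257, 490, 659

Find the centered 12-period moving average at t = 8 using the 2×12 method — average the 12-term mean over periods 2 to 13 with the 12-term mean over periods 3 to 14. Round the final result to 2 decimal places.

Sum over 2–13: 743 + 549 + 260 + 313 + 376 + 815 + 735 + 596 + 585 + 373 + 651 + 257 = 6253
Sum over 3–14: 549 + 260 + 313 + 376 + 815 + 735 + 596 + 585 + 373 + 651 + 257 + 490 = 6000
CMA at t=8 = (6253 + 6000) / (2·12) = 12253 / 24 = 510.54

510.54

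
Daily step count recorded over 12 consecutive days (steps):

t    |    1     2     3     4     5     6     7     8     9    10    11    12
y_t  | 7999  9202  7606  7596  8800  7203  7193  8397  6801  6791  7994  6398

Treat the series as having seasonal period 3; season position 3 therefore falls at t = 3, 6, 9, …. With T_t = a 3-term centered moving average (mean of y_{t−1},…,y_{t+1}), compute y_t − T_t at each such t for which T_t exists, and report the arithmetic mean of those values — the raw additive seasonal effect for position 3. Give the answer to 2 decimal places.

Season position 3 occurs at t = 3, 6, 9 (where T_t is defined).
t=3: T_3 = 8134.6667; y_3 − T_3 = 7606 − 8134.6667 = -528.6667
t=6: T_6 = 7732.0000; y_6 − T_6 = 7203 − 7732.0000 = -529.0000
t=9: T_9 = 7329.6667; y_9 − T_9 = 6801 − 7329.6667 = -528.6667
Mean deviation: (-528.6667 + -529.0000 + -528.6667) / 3 = -528.78

-528.78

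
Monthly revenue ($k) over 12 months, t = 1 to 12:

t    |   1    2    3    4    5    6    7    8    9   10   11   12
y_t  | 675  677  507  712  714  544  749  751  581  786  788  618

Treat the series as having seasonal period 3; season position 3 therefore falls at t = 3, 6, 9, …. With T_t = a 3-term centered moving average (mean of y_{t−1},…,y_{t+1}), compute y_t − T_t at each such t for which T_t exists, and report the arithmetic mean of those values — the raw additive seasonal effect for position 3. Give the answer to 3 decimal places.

-125.000

Season position 3 occurs at t = 3, 6, 9 (where T_t is defined).
t=3: T_3 = 632.00000; y_3 − T_3 = 507 − 632.00000 = -125.00000
t=6: T_6 = 669.00000; y_6 − T_6 = 544 − 669.00000 = -125.00000
t=9: T_9 = 706.00000; y_9 − T_9 = 581 − 706.00000 = -125.00000
Mean deviation: (-125.00000 + -125.00000 + -125.00000) / 3 = -125.000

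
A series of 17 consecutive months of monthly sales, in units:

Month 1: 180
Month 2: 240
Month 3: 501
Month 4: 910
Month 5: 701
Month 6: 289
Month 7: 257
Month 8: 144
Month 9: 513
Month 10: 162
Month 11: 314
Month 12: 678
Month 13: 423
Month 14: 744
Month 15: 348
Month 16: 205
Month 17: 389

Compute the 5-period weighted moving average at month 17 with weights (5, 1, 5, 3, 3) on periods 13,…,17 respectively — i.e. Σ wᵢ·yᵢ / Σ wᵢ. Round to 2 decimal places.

Weighted sum: 5·423 + 1·744 + 5·348 + 3·205 + 3·389 = 2115 + 744 + 1740 + 615 + 1167 = 6381
Weight total: 5 + 1 + 5 + 3 + 3 = 17
WMA = 6381 / 17 = 375.35

375.35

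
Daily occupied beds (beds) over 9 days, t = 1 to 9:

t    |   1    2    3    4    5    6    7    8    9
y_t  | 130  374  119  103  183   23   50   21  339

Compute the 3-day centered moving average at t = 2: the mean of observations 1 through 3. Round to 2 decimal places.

Sum of periods 1–3: 130 + 374 + 119 = 623
Divide by 3: 623 / 3 = 207.67

207.67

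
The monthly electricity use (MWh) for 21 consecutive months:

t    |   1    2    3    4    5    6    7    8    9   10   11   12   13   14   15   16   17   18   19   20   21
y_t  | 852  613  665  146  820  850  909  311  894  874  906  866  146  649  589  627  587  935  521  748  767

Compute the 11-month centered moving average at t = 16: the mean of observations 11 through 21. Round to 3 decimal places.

667.364

Sum of periods 11–21: 906 + 866 + 146 + 649 + 589 + 627 + 587 + 935 + 521 + 748 + 767 = 7341
Divide by 11: 7341 / 11 = 667.364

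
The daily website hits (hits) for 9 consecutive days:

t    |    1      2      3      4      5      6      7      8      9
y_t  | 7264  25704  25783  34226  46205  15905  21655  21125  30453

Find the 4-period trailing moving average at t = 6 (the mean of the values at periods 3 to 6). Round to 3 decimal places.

30529.750

Sum of periods 3–6: 25783 + 34226 + 46205 + 15905 = 122119
Divide by 4: 122119 / 4 = 30529.750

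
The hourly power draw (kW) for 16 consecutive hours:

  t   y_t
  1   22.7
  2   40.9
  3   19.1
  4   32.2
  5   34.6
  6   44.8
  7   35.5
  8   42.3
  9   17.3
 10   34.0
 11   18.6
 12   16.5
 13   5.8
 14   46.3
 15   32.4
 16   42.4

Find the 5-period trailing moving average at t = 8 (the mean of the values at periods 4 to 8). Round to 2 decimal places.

37.88

Sum of periods 4–8: 32.2 + 34.6 + 44.8 + 35.5 + 42.3 = 189.4
Divide by 5: 189.4 / 5 = 37.88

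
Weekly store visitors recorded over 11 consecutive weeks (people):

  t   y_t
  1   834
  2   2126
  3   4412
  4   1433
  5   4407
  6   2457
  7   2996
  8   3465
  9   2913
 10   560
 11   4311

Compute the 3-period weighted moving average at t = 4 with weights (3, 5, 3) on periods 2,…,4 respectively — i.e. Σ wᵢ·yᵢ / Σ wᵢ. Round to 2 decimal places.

2976.09

Weighted sum: 3·2126 + 5·4412 + 3·1433 = 6378 + 22060 + 4299 = 32737
Weight total: 3 + 5 + 3 = 11
WMA = 32737 / 11 = 2976.09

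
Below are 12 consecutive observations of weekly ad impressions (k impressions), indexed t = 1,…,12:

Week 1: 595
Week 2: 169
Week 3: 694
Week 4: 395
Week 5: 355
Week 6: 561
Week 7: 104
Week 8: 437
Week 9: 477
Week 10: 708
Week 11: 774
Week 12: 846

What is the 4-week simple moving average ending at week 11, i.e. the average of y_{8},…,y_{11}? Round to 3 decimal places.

Sum of periods 8–11: 437 + 477 + 708 + 774 = 2396
Divide by 4: 2396 / 4 = 599.000

599.000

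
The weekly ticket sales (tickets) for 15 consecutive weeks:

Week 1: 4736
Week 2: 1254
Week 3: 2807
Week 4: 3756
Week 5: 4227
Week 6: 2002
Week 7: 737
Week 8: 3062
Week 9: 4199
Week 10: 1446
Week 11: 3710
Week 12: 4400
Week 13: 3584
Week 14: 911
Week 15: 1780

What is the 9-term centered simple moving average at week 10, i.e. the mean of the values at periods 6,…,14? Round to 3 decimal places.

Sum of periods 6–14: 2002 + 737 + 3062 + 4199 + 1446 + 3710 + 4400 + 3584 + 911 = 24051
Divide by 9: 24051 / 9 = 2672.333

2672.333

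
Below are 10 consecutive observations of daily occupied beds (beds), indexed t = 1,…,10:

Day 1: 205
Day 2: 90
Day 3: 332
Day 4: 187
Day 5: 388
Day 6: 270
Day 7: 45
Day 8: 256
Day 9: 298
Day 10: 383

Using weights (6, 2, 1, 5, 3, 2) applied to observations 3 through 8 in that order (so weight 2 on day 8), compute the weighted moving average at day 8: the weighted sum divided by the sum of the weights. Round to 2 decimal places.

Weighted sum: 6·332 + 2·187 + 1·388 + 5·270 + 3·45 + 2·256 = 1992 + 374 + 388 + 1350 + 135 + 512 = 4751
Weight total: 6 + 2 + 1 + 5 + 3 + 2 = 19
WMA = 4751 / 19 = 250.05

250.05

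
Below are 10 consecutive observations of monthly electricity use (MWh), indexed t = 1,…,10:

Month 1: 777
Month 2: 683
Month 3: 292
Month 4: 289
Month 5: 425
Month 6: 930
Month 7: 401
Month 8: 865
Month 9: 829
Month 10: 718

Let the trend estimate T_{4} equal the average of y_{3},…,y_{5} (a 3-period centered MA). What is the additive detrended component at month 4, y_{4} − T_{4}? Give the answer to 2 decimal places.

-46.33

Trend T_4 = (292 + 289 + 425) / 3 = 1006/3 = 335.3333
Detrended value: 289 − 335.3333 = -46.33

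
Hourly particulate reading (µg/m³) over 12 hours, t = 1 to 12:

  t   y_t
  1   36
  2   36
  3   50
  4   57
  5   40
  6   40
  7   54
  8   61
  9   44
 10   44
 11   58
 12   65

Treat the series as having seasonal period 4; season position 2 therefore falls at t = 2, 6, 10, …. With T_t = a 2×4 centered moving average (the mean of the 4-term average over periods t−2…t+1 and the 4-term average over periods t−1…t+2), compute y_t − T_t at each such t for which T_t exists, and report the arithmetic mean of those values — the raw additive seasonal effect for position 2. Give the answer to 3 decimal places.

-8.250

Season position 2 occurs at t = 6, 10 (where T_t is defined).
t=6: T_6 = 48.25000; y_6 − T_6 = 40 − 48.25000 = -8.25000
t=10: T_10 = 52.25000; y_10 − T_10 = 44 − 52.25000 = -8.25000
Mean deviation: (-8.25000 + -8.25000) / 2 = -8.250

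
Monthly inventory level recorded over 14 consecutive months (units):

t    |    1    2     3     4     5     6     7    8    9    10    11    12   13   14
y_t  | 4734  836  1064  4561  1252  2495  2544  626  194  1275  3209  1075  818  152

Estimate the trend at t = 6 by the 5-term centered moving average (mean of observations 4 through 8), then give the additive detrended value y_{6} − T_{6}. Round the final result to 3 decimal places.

199.400

Trend T_6 = (4561 + 1252 + 2495 + 2544 + 626) / 5 = 11478/5 = 2295.60000
Detrended value: 2495 − 2295.60000 = 199.400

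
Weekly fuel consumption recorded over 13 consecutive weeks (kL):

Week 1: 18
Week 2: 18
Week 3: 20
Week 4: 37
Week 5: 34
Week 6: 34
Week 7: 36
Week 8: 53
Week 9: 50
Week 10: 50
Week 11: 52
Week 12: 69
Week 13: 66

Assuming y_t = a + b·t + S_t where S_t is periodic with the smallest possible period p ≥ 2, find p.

4

First differences y_{t+1} − y_t: 0, 2, 17, -3, 0, 2, 17, -3, 0, 2, …
The difference pattern repeats every 4 terms and not for any smaller step, so p = 4.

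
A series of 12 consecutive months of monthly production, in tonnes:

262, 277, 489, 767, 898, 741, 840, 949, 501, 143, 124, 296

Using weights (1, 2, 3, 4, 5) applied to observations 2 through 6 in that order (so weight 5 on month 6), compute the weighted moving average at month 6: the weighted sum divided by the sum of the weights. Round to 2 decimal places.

723.53

Weighted sum: 1·277 + 2·489 + 3·767 + 4·898 + 5·741 = 277 + 978 + 2301 + 3592 + 3705 = 10853
Weight total: 1 + 2 + 3 + 4 + 5 = 15
WMA = 10853 / 15 = 723.53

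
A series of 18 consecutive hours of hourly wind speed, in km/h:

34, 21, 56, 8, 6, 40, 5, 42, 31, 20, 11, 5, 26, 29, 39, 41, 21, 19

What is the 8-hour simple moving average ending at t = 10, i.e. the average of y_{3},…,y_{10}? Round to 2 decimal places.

Sum of periods 3–10: 56 + 8 + 6 + 40 + 5 + 42 + 31 + 20 = 208
Divide by 8: 208 / 8 = 26.00

26.00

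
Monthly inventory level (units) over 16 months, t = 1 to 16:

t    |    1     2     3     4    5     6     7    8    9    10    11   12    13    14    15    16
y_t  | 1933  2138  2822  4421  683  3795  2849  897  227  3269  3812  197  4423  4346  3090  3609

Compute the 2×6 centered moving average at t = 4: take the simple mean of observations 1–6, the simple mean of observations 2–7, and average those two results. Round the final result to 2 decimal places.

2708.33

Sum over 1–6: 1933 + 2138 + 2822 + 4421 + 683 + 3795 = 15792
Sum over 2–7: 2138 + 2822 + 4421 + 683 + 3795 + 2849 = 16708
CMA at t=4 = (15792 + 16708) / (2·6) = 32500 / 12 = 2708.33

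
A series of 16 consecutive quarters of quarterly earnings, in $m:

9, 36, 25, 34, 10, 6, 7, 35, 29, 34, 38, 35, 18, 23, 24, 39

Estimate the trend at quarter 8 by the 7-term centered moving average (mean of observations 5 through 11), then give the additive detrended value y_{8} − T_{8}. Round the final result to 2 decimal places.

12.29

Trend T_8 = (10 + 6 + 7 + 35 + 29 + 34 + 38) / 7 = 159/7 = 22.7143
Detrended value: 35 − 22.7143 = 12.29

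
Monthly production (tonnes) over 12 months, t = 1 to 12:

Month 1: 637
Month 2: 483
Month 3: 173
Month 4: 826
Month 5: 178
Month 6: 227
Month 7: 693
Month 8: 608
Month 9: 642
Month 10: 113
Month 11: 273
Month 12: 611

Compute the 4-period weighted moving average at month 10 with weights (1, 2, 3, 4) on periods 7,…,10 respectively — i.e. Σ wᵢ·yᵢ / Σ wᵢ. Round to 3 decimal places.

Weighted sum: 1·693 + 2·608 + 3·642 + 4·113 = 693 + 1216 + 1926 + 452 = 4287
Weight total: 1 + 2 + 3 + 4 = 10
WMA = 4287 / 10 = 428.700

428.700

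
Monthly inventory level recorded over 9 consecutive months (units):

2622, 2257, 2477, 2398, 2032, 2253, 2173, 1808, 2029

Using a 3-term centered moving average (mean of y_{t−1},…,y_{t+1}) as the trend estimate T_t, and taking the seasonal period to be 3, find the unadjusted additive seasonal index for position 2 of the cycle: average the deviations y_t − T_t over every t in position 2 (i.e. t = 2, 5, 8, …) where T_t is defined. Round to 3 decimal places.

-195.333

Season position 2 occurs at t = 2, 5, 8 (where T_t is defined).
t=2: T_2 = 2452.00000; y_2 − T_2 = 2257 − 2452.00000 = -195.00000
t=5: T_5 = 2227.66667; y_5 − T_5 = 2032 − 2227.66667 = -195.66667
t=8: T_8 = 2003.33333; y_8 − T_8 = 1808 − 2003.33333 = -195.33333
Mean deviation: (-195.00000 + -195.66667 + -195.33333) / 3 = -195.333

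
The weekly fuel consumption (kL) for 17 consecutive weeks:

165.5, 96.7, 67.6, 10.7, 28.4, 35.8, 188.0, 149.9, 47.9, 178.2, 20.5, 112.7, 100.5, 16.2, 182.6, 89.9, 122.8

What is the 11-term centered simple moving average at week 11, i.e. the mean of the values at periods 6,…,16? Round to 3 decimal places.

Sum of periods 6–16: 35.8 + 188.0 + 149.9 + 47.9 + 178.2 + 20.5 + 112.7 + 100.5 + 16.2 + 182.6 + 89.9 = 1122.2
Divide by 11: 1122.2 / 11 = 102.018

102.018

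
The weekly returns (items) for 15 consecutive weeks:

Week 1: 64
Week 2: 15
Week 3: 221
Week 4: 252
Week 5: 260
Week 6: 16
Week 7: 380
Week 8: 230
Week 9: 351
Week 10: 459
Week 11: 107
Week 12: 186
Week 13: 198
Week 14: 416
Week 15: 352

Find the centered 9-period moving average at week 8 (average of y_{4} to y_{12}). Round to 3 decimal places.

249.000

Sum of periods 4–12: 252 + 260 + 16 + 380 + 230 + 351 + 459 + 107 + 186 = 2241
Divide by 9: 2241 / 9 = 249.000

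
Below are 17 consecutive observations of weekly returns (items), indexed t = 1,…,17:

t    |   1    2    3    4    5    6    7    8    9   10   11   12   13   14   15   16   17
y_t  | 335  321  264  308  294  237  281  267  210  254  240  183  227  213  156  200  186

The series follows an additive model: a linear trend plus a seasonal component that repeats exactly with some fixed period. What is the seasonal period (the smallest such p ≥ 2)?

First differences y_{t+1} − y_t: -14, -57, 44, -14, -57, 44, -14, -57, …
The difference pattern repeats every 3 terms and not for any smaller step, so p = 3.

3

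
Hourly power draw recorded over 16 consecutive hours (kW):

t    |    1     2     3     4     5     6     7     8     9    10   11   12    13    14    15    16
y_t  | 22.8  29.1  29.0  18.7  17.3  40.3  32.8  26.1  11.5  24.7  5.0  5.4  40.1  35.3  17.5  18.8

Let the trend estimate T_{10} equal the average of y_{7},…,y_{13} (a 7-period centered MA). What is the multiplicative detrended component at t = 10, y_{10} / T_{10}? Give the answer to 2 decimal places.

1.19

Trend T_10 = (32.8 + 26.1 + 11.5 + 24.7 + 5.0 + 5.4 + 40.1) / 7 = 145.6/7 = 20.8000
Ratio to trend: 24.7 / 20.8000 = 1.19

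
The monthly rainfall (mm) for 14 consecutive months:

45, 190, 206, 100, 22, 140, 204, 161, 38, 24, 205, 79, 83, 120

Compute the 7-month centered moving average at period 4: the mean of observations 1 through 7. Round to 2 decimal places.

129.57

Sum of periods 1–7: 45 + 190 + 206 + 100 + 22 + 140 + 204 = 907
Divide by 7: 907 / 7 = 129.57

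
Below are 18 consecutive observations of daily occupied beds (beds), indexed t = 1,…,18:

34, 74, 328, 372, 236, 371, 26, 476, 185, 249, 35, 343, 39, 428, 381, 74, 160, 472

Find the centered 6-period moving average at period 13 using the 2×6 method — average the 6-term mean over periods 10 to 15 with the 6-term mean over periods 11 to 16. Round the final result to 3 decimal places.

231.250

Sum over 10–15: 249 + 35 + 343 + 39 + 428 + 381 = 1475
Sum over 11–16: 35 + 343 + 39 + 428 + 381 + 74 = 1300
CMA at t=13 = (1475 + 1300) / (2·6) = 2775 / 12 = 231.250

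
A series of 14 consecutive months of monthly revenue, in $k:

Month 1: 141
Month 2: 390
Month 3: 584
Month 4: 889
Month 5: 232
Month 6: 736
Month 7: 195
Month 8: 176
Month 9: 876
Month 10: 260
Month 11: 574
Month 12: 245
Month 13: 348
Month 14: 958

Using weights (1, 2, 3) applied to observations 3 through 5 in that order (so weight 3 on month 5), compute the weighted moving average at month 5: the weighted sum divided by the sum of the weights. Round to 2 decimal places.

509.67

Weighted sum: 1·584 + 2·889 + 3·232 = 584 + 1778 + 696 = 3058
Weight total: 1 + 2 + 3 = 6
WMA = 3058 / 6 = 509.67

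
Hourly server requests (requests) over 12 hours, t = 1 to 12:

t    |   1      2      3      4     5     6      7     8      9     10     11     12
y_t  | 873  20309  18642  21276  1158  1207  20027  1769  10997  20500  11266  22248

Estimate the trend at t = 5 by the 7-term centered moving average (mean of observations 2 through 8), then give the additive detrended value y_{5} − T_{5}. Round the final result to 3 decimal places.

-10897.429

Trend T_5 = (20309 + 18642 + 21276 + 1158 + 1207 + 20027 + 1769) / 7 = 84388/7 = 12055.42857
Detrended value: 1158 − 12055.42857 = -10897.429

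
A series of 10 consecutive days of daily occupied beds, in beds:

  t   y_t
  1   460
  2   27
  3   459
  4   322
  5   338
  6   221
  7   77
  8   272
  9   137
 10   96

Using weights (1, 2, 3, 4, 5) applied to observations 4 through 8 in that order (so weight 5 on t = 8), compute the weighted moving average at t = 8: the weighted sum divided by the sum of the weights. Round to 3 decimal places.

Weighted sum: 1·322 + 2·338 + 3·221 + 4·77 + 5·272 = 322 + 676 + 663 + 308 + 1360 = 3329
Weight total: 1 + 2 + 3 + 4 + 5 = 15
WMA = 3329 / 15 = 221.933

221.933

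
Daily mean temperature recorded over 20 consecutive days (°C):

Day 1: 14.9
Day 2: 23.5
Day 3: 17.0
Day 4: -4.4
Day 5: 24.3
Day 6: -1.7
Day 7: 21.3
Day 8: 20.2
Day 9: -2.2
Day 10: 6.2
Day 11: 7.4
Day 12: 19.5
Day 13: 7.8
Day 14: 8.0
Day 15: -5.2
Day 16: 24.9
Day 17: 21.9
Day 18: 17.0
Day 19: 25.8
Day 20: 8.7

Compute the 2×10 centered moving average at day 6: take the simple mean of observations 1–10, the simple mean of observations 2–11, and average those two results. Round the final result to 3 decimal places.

Sum over 1–10: 14.9 + 23.5 + 17.0 + (-4.4) + 24.3 + (-1.7) + 21.3 + 20.2 + (-2.2) + 6.2 = 119.1
Sum over 2–11: 23.5 + 17.0 + (-4.4) + 24.3 + (-1.7) + 21.3 + 20.2 + (-2.2) + 6.2 + 7.4 = 111.6
CMA at t=6 = (119.1 + 111.6) / (2·10) = 230.7 / 20 = 11.535

11.535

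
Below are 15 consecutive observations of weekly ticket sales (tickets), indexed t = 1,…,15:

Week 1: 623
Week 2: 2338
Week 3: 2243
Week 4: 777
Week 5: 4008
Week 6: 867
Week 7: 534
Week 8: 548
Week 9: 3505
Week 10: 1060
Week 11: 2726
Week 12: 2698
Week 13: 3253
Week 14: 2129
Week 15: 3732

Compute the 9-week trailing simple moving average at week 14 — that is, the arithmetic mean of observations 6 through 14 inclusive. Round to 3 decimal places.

Sum of periods 6–14: 867 + 534 + 548 + 3505 + 1060 + 2726 + 2698 + 3253 + 2129 = 17320
Divide by 9: 17320 / 9 = 1924.444

1924.444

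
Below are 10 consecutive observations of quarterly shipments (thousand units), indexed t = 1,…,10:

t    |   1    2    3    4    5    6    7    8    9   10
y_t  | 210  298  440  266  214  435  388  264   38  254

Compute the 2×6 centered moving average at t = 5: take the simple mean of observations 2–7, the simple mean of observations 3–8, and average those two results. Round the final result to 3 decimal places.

Sum over 2–7: 298 + 440 + 266 + 214 + 435 + 388 = 2041
Sum over 3–8: 440 + 266 + 214 + 435 + 388 + 264 = 2007
CMA at t=5 = (2041 + 2007) / (2·6) = 4048 / 12 = 337.333

337.333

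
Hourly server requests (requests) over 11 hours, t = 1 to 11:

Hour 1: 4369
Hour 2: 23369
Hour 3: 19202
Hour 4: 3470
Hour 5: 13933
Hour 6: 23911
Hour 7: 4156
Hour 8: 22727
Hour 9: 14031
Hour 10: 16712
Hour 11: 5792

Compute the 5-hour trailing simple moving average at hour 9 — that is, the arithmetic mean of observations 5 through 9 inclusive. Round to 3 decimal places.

15751.600

Sum of periods 5–9: 13933 + 23911 + 4156 + 22727 + 14031 = 78758
Divide by 5: 78758 / 5 = 15751.600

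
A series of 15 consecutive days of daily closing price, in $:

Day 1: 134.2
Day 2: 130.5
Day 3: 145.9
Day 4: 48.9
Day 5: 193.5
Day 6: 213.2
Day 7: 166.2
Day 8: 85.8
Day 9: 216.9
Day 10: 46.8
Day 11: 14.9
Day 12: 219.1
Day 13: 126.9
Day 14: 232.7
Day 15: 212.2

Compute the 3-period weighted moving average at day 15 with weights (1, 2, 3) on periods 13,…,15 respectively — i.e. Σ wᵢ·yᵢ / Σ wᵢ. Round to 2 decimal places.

Weighted sum: 1·126.9 + 2·232.7 + 3·212.2 = 126.9 + 465.4 + 636.6 = 1228.9
Weight total: 1 + 2 + 3 = 6
WMA = 1228.9 / 6 = 204.82

204.82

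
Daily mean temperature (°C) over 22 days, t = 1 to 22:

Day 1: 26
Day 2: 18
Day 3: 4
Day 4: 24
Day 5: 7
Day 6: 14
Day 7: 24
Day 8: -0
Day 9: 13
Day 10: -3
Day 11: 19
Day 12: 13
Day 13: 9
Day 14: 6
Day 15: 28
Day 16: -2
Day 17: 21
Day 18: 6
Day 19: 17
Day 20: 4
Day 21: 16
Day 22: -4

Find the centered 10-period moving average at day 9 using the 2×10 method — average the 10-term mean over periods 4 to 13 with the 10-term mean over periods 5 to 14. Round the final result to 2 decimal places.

Sum over 4–13: 24 + 7 + 14 + 24 + (-0) + 13 + (-3) + 19 + 13 + 9 = 120
Sum over 5–14: 7 + 14 + 24 + (-0) + 13 + (-3) + 19 + 13 + 9 + 6 = 102
CMA at t=9 = (120 + 102) / (2·10) = 222 / 20 = 11.10

11.10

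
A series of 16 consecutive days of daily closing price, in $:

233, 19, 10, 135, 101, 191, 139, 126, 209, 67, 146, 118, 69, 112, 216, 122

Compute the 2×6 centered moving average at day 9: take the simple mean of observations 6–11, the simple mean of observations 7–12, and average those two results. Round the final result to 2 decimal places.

Sum over 6–11: 191 + 139 + 126 + 209 + 67 + 146 = 878
Sum over 7–12: 139 + 126 + 209 + 67 + 146 + 118 = 805
CMA at t=9 = (878 + 805) / (2·6) = 1683 / 12 = 140.25

140.25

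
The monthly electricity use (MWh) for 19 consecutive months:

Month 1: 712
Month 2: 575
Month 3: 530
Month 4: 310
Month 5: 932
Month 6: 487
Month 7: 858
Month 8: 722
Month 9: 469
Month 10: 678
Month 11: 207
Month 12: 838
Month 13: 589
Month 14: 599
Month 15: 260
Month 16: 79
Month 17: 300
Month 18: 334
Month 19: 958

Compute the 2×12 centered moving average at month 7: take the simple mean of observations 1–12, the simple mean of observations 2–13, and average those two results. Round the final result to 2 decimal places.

Sum over 1–12: 712 + 575 + 530 + 310 + 932 + 487 + 858 + 722 + 469 + 678 + 207 + 838 = 7318
Sum over 2–13: 575 + 530 + 310 + 932 + 487 + 858 + 722 + 469 + 678 + 207 + 838 + 589 = 7195
CMA at t=7 = (7318 + 7195) / (2·12) = 14513 / 24 = 604.71

604.71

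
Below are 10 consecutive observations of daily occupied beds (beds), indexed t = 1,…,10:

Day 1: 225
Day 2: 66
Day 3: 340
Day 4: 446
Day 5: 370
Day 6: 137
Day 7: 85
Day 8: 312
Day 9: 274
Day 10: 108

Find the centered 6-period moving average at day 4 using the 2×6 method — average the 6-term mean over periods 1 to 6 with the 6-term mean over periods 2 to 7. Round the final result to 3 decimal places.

252.333

Sum over 1–6: 225 + 66 + 340 + 446 + 370 + 137 = 1584
Sum over 2–7: 66 + 340 + 446 + 370 + 137 + 85 = 1444
CMA at t=4 = (1584 + 1444) / (2·6) = 3028 / 12 = 252.333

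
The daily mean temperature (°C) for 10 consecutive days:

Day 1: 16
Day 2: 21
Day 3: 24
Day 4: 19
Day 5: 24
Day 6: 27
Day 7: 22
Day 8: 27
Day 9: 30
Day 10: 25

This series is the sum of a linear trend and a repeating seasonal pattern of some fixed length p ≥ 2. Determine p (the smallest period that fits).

First differences y_{t+1} − y_t: 5, 3, -5, 5, 3, -5, 5, 3, …
The difference pattern repeats every 3 terms and not for any smaller step, so p = 3.

3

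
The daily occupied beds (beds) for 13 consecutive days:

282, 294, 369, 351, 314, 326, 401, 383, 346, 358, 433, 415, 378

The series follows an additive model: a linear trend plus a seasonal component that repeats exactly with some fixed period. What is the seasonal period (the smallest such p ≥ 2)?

First differences y_{t+1} − y_t: 12, 75, -18, -37, 12, 75, -18, -37, 12, 75, …
The difference pattern repeats every 4 terms and not for any smaller step, so p = 4.

4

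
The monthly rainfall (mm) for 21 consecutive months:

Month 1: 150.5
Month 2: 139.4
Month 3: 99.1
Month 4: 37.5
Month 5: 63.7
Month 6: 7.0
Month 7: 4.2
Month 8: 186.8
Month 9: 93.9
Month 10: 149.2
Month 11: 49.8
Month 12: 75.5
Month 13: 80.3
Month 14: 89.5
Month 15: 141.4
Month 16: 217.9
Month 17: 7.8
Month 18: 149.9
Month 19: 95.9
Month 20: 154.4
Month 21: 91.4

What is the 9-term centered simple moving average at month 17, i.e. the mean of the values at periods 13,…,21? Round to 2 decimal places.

Sum of periods 13–21: 80.3 + 89.5 + 141.4 + 217.9 + 7.8 + 149.9 + 95.9 + 154.4 + 91.4 = 1028.5
Divide by 9: 1028.5 / 9 = 114.28

114.28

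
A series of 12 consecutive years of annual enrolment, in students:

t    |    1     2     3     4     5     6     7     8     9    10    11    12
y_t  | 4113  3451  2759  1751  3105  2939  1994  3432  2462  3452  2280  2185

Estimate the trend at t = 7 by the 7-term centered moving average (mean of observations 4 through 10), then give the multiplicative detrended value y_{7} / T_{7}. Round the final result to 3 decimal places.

Trend T_7 = (1751 + 3105 + 2939 + 1994 + 3432 + 2462 + 3452) / 7 = 19135/7 = 2733.57143
Ratio to trend: 1994 / 2733.57143 = 0.729

0.729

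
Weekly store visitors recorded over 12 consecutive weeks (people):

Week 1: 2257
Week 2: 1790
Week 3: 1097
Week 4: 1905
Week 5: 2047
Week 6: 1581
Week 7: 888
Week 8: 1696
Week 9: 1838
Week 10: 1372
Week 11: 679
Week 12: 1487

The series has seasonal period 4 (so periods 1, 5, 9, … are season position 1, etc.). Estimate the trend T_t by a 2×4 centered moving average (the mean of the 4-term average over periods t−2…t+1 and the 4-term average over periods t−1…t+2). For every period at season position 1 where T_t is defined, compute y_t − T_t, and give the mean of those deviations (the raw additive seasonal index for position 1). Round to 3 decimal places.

Season position 1 occurs at t = 5, 9 (where T_t is defined).
t=5: T_5 = 1631.37500; y_5 − T_5 = 2047 − 1631.37500 = 415.62500
t=9: T_9 = 1422.37500; y_9 − T_9 = 1838 − 1422.37500 = 415.62500
Mean deviation: (415.62500 + 415.62500) / 2 = 415.625

415.625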